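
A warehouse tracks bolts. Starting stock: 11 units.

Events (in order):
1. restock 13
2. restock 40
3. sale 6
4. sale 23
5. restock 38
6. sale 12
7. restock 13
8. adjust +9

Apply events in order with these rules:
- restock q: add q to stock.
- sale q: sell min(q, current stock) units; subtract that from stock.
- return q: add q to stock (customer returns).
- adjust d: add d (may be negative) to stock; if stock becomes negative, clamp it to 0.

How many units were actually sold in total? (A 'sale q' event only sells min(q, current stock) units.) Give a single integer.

Answer: 41

Derivation:
Processing events:
Start: stock = 11
  Event 1 (restock 13): 11 + 13 = 24
  Event 2 (restock 40): 24 + 40 = 64
  Event 3 (sale 6): sell min(6,64)=6. stock: 64 - 6 = 58. total_sold = 6
  Event 4 (sale 23): sell min(23,58)=23. stock: 58 - 23 = 35. total_sold = 29
  Event 5 (restock 38): 35 + 38 = 73
  Event 6 (sale 12): sell min(12,73)=12. stock: 73 - 12 = 61. total_sold = 41
  Event 7 (restock 13): 61 + 13 = 74
  Event 8 (adjust +9): 74 + 9 = 83
Final: stock = 83, total_sold = 41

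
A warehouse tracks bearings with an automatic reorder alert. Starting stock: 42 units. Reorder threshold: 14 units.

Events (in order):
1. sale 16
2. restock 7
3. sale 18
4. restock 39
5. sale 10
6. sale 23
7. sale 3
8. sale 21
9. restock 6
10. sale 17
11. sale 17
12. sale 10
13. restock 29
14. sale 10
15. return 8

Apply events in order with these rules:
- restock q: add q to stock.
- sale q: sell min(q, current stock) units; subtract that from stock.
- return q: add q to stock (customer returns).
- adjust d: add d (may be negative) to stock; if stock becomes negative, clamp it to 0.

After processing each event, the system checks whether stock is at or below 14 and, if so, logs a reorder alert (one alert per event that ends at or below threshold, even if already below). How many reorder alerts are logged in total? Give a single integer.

Answer: 5

Derivation:
Processing events:
Start: stock = 42
  Event 1 (sale 16): sell min(16,42)=16. stock: 42 - 16 = 26. total_sold = 16
  Event 2 (restock 7): 26 + 7 = 33
  Event 3 (sale 18): sell min(18,33)=18. stock: 33 - 18 = 15. total_sold = 34
  Event 4 (restock 39): 15 + 39 = 54
  Event 5 (sale 10): sell min(10,54)=10. stock: 54 - 10 = 44. total_sold = 44
  Event 6 (sale 23): sell min(23,44)=23. stock: 44 - 23 = 21. total_sold = 67
  Event 7 (sale 3): sell min(3,21)=3. stock: 21 - 3 = 18. total_sold = 70
  Event 8 (sale 21): sell min(21,18)=18. stock: 18 - 18 = 0. total_sold = 88
  Event 9 (restock 6): 0 + 6 = 6
  Event 10 (sale 17): sell min(17,6)=6. stock: 6 - 6 = 0. total_sold = 94
  Event 11 (sale 17): sell min(17,0)=0. stock: 0 - 0 = 0. total_sold = 94
  Event 12 (sale 10): sell min(10,0)=0. stock: 0 - 0 = 0. total_sold = 94
  Event 13 (restock 29): 0 + 29 = 29
  Event 14 (sale 10): sell min(10,29)=10. stock: 29 - 10 = 19. total_sold = 104
  Event 15 (return 8): 19 + 8 = 27
Final: stock = 27, total_sold = 104

Checking against threshold 14:
  After event 1: stock=26 > 14
  After event 2: stock=33 > 14
  After event 3: stock=15 > 14
  After event 4: stock=54 > 14
  After event 5: stock=44 > 14
  After event 6: stock=21 > 14
  After event 7: stock=18 > 14
  After event 8: stock=0 <= 14 -> ALERT
  After event 9: stock=6 <= 14 -> ALERT
  After event 10: stock=0 <= 14 -> ALERT
  After event 11: stock=0 <= 14 -> ALERT
  After event 12: stock=0 <= 14 -> ALERT
  After event 13: stock=29 > 14
  After event 14: stock=19 > 14
  After event 15: stock=27 > 14
Alert events: [8, 9, 10, 11, 12]. Count = 5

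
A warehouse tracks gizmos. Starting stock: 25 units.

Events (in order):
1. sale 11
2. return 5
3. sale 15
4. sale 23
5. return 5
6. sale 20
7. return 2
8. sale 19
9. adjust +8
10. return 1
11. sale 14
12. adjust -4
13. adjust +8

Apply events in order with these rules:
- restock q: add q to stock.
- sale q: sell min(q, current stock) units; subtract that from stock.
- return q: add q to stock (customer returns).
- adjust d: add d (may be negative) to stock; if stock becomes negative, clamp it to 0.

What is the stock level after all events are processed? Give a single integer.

Processing events:
Start: stock = 25
  Event 1 (sale 11): sell min(11,25)=11. stock: 25 - 11 = 14. total_sold = 11
  Event 2 (return 5): 14 + 5 = 19
  Event 3 (sale 15): sell min(15,19)=15. stock: 19 - 15 = 4. total_sold = 26
  Event 4 (sale 23): sell min(23,4)=4. stock: 4 - 4 = 0. total_sold = 30
  Event 5 (return 5): 0 + 5 = 5
  Event 6 (sale 20): sell min(20,5)=5. stock: 5 - 5 = 0. total_sold = 35
  Event 7 (return 2): 0 + 2 = 2
  Event 8 (sale 19): sell min(19,2)=2. stock: 2 - 2 = 0. total_sold = 37
  Event 9 (adjust +8): 0 + 8 = 8
  Event 10 (return 1): 8 + 1 = 9
  Event 11 (sale 14): sell min(14,9)=9. stock: 9 - 9 = 0. total_sold = 46
  Event 12 (adjust -4): 0 + -4 = 0 (clamped to 0)
  Event 13 (adjust +8): 0 + 8 = 8
Final: stock = 8, total_sold = 46

Answer: 8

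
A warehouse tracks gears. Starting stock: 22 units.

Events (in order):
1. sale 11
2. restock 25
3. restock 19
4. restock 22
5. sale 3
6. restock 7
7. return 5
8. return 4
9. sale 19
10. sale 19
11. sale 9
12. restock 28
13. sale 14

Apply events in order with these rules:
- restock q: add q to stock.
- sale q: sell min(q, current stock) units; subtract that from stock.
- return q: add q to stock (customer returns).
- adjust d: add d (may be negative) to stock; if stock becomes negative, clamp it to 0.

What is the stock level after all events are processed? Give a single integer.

Answer: 57

Derivation:
Processing events:
Start: stock = 22
  Event 1 (sale 11): sell min(11,22)=11. stock: 22 - 11 = 11. total_sold = 11
  Event 2 (restock 25): 11 + 25 = 36
  Event 3 (restock 19): 36 + 19 = 55
  Event 4 (restock 22): 55 + 22 = 77
  Event 5 (sale 3): sell min(3,77)=3. stock: 77 - 3 = 74. total_sold = 14
  Event 6 (restock 7): 74 + 7 = 81
  Event 7 (return 5): 81 + 5 = 86
  Event 8 (return 4): 86 + 4 = 90
  Event 9 (sale 19): sell min(19,90)=19. stock: 90 - 19 = 71. total_sold = 33
  Event 10 (sale 19): sell min(19,71)=19. stock: 71 - 19 = 52. total_sold = 52
  Event 11 (sale 9): sell min(9,52)=9. stock: 52 - 9 = 43. total_sold = 61
  Event 12 (restock 28): 43 + 28 = 71
  Event 13 (sale 14): sell min(14,71)=14. stock: 71 - 14 = 57. total_sold = 75
Final: stock = 57, total_sold = 75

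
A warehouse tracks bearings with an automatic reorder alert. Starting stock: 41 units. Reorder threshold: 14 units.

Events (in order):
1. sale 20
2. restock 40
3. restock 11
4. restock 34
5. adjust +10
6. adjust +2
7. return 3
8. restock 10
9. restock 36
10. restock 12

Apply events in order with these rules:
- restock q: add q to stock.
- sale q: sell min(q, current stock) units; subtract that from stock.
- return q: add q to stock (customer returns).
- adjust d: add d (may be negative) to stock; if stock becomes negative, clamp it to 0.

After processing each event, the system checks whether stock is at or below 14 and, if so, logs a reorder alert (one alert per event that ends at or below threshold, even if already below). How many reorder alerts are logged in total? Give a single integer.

Answer: 0

Derivation:
Processing events:
Start: stock = 41
  Event 1 (sale 20): sell min(20,41)=20. stock: 41 - 20 = 21. total_sold = 20
  Event 2 (restock 40): 21 + 40 = 61
  Event 3 (restock 11): 61 + 11 = 72
  Event 4 (restock 34): 72 + 34 = 106
  Event 5 (adjust +10): 106 + 10 = 116
  Event 6 (adjust +2): 116 + 2 = 118
  Event 7 (return 3): 118 + 3 = 121
  Event 8 (restock 10): 121 + 10 = 131
  Event 9 (restock 36): 131 + 36 = 167
  Event 10 (restock 12): 167 + 12 = 179
Final: stock = 179, total_sold = 20

Checking against threshold 14:
  After event 1: stock=21 > 14
  After event 2: stock=61 > 14
  After event 3: stock=72 > 14
  After event 4: stock=106 > 14
  After event 5: stock=116 > 14
  After event 6: stock=118 > 14
  After event 7: stock=121 > 14
  After event 8: stock=131 > 14
  After event 9: stock=167 > 14
  After event 10: stock=179 > 14
Alert events: []. Count = 0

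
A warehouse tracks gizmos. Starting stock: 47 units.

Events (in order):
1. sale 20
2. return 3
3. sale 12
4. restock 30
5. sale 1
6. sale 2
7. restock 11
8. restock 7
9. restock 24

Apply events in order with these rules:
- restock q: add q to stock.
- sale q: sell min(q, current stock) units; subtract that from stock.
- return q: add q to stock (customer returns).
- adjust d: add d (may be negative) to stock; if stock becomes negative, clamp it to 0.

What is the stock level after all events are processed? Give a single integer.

Processing events:
Start: stock = 47
  Event 1 (sale 20): sell min(20,47)=20. stock: 47 - 20 = 27. total_sold = 20
  Event 2 (return 3): 27 + 3 = 30
  Event 3 (sale 12): sell min(12,30)=12. stock: 30 - 12 = 18. total_sold = 32
  Event 4 (restock 30): 18 + 30 = 48
  Event 5 (sale 1): sell min(1,48)=1. stock: 48 - 1 = 47. total_sold = 33
  Event 6 (sale 2): sell min(2,47)=2. stock: 47 - 2 = 45. total_sold = 35
  Event 7 (restock 11): 45 + 11 = 56
  Event 8 (restock 7): 56 + 7 = 63
  Event 9 (restock 24): 63 + 24 = 87
Final: stock = 87, total_sold = 35

Answer: 87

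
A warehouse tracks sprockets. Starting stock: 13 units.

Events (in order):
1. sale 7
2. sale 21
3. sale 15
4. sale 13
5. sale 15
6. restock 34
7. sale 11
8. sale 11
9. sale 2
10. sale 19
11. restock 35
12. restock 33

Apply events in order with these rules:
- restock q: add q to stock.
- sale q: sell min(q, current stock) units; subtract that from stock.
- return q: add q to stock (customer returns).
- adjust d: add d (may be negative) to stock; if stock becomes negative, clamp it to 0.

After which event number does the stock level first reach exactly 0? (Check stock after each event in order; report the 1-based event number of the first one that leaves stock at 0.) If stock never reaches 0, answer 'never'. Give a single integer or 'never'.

Answer: 2

Derivation:
Processing events:
Start: stock = 13
  Event 1 (sale 7): sell min(7,13)=7. stock: 13 - 7 = 6. total_sold = 7
  Event 2 (sale 21): sell min(21,6)=6. stock: 6 - 6 = 0. total_sold = 13
  Event 3 (sale 15): sell min(15,0)=0. stock: 0 - 0 = 0. total_sold = 13
  Event 4 (sale 13): sell min(13,0)=0. stock: 0 - 0 = 0. total_sold = 13
  Event 5 (sale 15): sell min(15,0)=0. stock: 0 - 0 = 0. total_sold = 13
  Event 6 (restock 34): 0 + 34 = 34
  Event 7 (sale 11): sell min(11,34)=11. stock: 34 - 11 = 23. total_sold = 24
  Event 8 (sale 11): sell min(11,23)=11. stock: 23 - 11 = 12. total_sold = 35
  Event 9 (sale 2): sell min(2,12)=2. stock: 12 - 2 = 10. total_sold = 37
  Event 10 (sale 19): sell min(19,10)=10. stock: 10 - 10 = 0. total_sold = 47
  Event 11 (restock 35): 0 + 35 = 35
  Event 12 (restock 33): 35 + 33 = 68
Final: stock = 68, total_sold = 47

First zero at event 2.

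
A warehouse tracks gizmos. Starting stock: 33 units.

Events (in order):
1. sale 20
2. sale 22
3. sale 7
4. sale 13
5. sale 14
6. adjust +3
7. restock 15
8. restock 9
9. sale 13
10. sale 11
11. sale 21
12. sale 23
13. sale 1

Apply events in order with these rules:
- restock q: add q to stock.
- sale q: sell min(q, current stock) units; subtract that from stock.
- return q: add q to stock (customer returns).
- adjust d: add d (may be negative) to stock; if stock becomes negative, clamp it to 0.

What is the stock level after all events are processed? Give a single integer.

Processing events:
Start: stock = 33
  Event 1 (sale 20): sell min(20,33)=20. stock: 33 - 20 = 13. total_sold = 20
  Event 2 (sale 22): sell min(22,13)=13. stock: 13 - 13 = 0. total_sold = 33
  Event 3 (sale 7): sell min(7,0)=0. stock: 0 - 0 = 0. total_sold = 33
  Event 4 (sale 13): sell min(13,0)=0. stock: 0 - 0 = 0. total_sold = 33
  Event 5 (sale 14): sell min(14,0)=0. stock: 0 - 0 = 0. total_sold = 33
  Event 6 (adjust +3): 0 + 3 = 3
  Event 7 (restock 15): 3 + 15 = 18
  Event 8 (restock 9): 18 + 9 = 27
  Event 9 (sale 13): sell min(13,27)=13. stock: 27 - 13 = 14. total_sold = 46
  Event 10 (sale 11): sell min(11,14)=11. stock: 14 - 11 = 3. total_sold = 57
  Event 11 (sale 21): sell min(21,3)=3. stock: 3 - 3 = 0. total_sold = 60
  Event 12 (sale 23): sell min(23,0)=0. stock: 0 - 0 = 0. total_sold = 60
  Event 13 (sale 1): sell min(1,0)=0. stock: 0 - 0 = 0. total_sold = 60
Final: stock = 0, total_sold = 60

Answer: 0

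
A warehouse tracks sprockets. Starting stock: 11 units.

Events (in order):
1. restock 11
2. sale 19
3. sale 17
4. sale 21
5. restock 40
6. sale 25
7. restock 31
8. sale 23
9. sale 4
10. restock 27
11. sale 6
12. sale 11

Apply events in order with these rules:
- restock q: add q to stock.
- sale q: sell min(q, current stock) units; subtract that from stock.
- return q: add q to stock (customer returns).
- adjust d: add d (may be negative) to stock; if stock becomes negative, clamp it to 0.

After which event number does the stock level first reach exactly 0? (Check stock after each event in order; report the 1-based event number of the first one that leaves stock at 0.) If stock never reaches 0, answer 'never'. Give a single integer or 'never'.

Processing events:
Start: stock = 11
  Event 1 (restock 11): 11 + 11 = 22
  Event 2 (sale 19): sell min(19,22)=19. stock: 22 - 19 = 3. total_sold = 19
  Event 3 (sale 17): sell min(17,3)=3. stock: 3 - 3 = 0. total_sold = 22
  Event 4 (sale 21): sell min(21,0)=0. stock: 0 - 0 = 0. total_sold = 22
  Event 5 (restock 40): 0 + 40 = 40
  Event 6 (sale 25): sell min(25,40)=25. stock: 40 - 25 = 15. total_sold = 47
  Event 7 (restock 31): 15 + 31 = 46
  Event 8 (sale 23): sell min(23,46)=23. stock: 46 - 23 = 23. total_sold = 70
  Event 9 (sale 4): sell min(4,23)=4. stock: 23 - 4 = 19. total_sold = 74
  Event 10 (restock 27): 19 + 27 = 46
  Event 11 (sale 6): sell min(6,46)=6. stock: 46 - 6 = 40. total_sold = 80
  Event 12 (sale 11): sell min(11,40)=11. stock: 40 - 11 = 29. total_sold = 91
Final: stock = 29, total_sold = 91

First zero at event 3.

Answer: 3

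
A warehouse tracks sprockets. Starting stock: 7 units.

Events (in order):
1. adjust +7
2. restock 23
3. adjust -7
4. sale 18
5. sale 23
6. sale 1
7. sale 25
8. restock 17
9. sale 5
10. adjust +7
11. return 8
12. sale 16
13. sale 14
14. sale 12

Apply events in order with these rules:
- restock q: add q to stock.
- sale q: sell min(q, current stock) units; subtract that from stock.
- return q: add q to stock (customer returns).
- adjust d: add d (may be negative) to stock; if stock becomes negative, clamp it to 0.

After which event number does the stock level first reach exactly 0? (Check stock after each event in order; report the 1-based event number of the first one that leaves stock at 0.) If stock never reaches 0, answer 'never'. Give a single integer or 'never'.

Answer: 5

Derivation:
Processing events:
Start: stock = 7
  Event 1 (adjust +7): 7 + 7 = 14
  Event 2 (restock 23): 14 + 23 = 37
  Event 3 (adjust -7): 37 + -7 = 30
  Event 4 (sale 18): sell min(18,30)=18. stock: 30 - 18 = 12. total_sold = 18
  Event 5 (sale 23): sell min(23,12)=12. stock: 12 - 12 = 0. total_sold = 30
  Event 6 (sale 1): sell min(1,0)=0. stock: 0 - 0 = 0. total_sold = 30
  Event 7 (sale 25): sell min(25,0)=0. stock: 0 - 0 = 0. total_sold = 30
  Event 8 (restock 17): 0 + 17 = 17
  Event 9 (sale 5): sell min(5,17)=5. stock: 17 - 5 = 12. total_sold = 35
  Event 10 (adjust +7): 12 + 7 = 19
  Event 11 (return 8): 19 + 8 = 27
  Event 12 (sale 16): sell min(16,27)=16. stock: 27 - 16 = 11. total_sold = 51
  Event 13 (sale 14): sell min(14,11)=11. stock: 11 - 11 = 0. total_sold = 62
  Event 14 (sale 12): sell min(12,0)=0. stock: 0 - 0 = 0. total_sold = 62
Final: stock = 0, total_sold = 62

First zero at event 5.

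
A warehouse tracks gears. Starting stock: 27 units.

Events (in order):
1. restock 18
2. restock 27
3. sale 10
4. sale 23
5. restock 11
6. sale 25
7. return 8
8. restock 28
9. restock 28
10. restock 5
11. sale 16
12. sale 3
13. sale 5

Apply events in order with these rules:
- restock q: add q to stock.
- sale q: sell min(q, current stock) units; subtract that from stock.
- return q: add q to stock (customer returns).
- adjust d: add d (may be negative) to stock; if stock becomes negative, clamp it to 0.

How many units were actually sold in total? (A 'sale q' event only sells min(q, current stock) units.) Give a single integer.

Answer: 82

Derivation:
Processing events:
Start: stock = 27
  Event 1 (restock 18): 27 + 18 = 45
  Event 2 (restock 27): 45 + 27 = 72
  Event 3 (sale 10): sell min(10,72)=10. stock: 72 - 10 = 62. total_sold = 10
  Event 4 (sale 23): sell min(23,62)=23. stock: 62 - 23 = 39. total_sold = 33
  Event 5 (restock 11): 39 + 11 = 50
  Event 6 (sale 25): sell min(25,50)=25. stock: 50 - 25 = 25. total_sold = 58
  Event 7 (return 8): 25 + 8 = 33
  Event 8 (restock 28): 33 + 28 = 61
  Event 9 (restock 28): 61 + 28 = 89
  Event 10 (restock 5): 89 + 5 = 94
  Event 11 (sale 16): sell min(16,94)=16. stock: 94 - 16 = 78. total_sold = 74
  Event 12 (sale 3): sell min(3,78)=3. stock: 78 - 3 = 75. total_sold = 77
  Event 13 (sale 5): sell min(5,75)=5. stock: 75 - 5 = 70. total_sold = 82
Final: stock = 70, total_sold = 82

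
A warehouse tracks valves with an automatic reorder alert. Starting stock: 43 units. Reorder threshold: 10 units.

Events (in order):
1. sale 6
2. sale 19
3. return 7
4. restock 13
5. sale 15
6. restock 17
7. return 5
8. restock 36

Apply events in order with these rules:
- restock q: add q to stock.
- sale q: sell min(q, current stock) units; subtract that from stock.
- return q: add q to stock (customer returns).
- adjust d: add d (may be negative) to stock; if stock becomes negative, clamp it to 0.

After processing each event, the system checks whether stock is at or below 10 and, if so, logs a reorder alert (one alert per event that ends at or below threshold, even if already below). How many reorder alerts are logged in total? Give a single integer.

Processing events:
Start: stock = 43
  Event 1 (sale 6): sell min(6,43)=6. stock: 43 - 6 = 37. total_sold = 6
  Event 2 (sale 19): sell min(19,37)=19. stock: 37 - 19 = 18. total_sold = 25
  Event 3 (return 7): 18 + 7 = 25
  Event 4 (restock 13): 25 + 13 = 38
  Event 5 (sale 15): sell min(15,38)=15. stock: 38 - 15 = 23. total_sold = 40
  Event 6 (restock 17): 23 + 17 = 40
  Event 7 (return 5): 40 + 5 = 45
  Event 8 (restock 36): 45 + 36 = 81
Final: stock = 81, total_sold = 40

Checking against threshold 10:
  After event 1: stock=37 > 10
  After event 2: stock=18 > 10
  After event 3: stock=25 > 10
  After event 4: stock=38 > 10
  After event 5: stock=23 > 10
  After event 6: stock=40 > 10
  After event 7: stock=45 > 10
  After event 8: stock=81 > 10
Alert events: []. Count = 0

Answer: 0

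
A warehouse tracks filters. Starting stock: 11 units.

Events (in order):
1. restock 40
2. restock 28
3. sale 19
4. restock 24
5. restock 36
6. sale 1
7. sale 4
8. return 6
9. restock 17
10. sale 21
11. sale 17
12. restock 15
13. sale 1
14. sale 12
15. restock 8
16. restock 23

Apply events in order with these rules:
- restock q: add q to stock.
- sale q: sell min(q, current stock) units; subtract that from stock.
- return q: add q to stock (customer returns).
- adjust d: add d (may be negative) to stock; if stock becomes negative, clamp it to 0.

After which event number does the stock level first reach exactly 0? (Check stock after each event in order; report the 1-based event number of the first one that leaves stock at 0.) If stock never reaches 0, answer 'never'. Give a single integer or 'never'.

Answer: never

Derivation:
Processing events:
Start: stock = 11
  Event 1 (restock 40): 11 + 40 = 51
  Event 2 (restock 28): 51 + 28 = 79
  Event 3 (sale 19): sell min(19,79)=19. stock: 79 - 19 = 60. total_sold = 19
  Event 4 (restock 24): 60 + 24 = 84
  Event 5 (restock 36): 84 + 36 = 120
  Event 6 (sale 1): sell min(1,120)=1. stock: 120 - 1 = 119. total_sold = 20
  Event 7 (sale 4): sell min(4,119)=4. stock: 119 - 4 = 115. total_sold = 24
  Event 8 (return 6): 115 + 6 = 121
  Event 9 (restock 17): 121 + 17 = 138
  Event 10 (sale 21): sell min(21,138)=21. stock: 138 - 21 = 117. total_sold = 45
  Event 11 (sale 17): sell min(17,117)=17. stock: 117 - 17 = 100. total_sold = 62
  Event 12 (restock 15): 100 + 15 = 115
  Event 13 (sale 1): sell min(1,115)=1. stock: 115 - 1 = 114. total_sold = 63
  Event 14 (sale 12): sell min(12,114)=12. stock: 114 - 12 = 102. total_sold = 75
  Event 15 (restock 8): 102 + 8 = 110
  Event 16 (restock 23): 110 + 23 = 133
Final: stock = 133, total_sold = 75

Stock never reaches 0.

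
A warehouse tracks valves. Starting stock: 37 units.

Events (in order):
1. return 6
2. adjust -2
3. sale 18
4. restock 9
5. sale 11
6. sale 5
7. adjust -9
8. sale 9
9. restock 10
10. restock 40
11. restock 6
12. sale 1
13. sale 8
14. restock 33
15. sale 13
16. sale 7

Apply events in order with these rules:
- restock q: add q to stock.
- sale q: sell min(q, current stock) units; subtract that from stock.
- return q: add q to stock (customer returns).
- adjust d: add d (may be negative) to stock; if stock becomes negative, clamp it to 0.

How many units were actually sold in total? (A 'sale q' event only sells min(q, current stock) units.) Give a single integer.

Answer: 70

Derivation:
Processing events:
Start: stock = 37
  Event 1 (return 6): 37 + 6 = 43
  Event 2 (adjust -2): 43 + -2 = 41
  Event 3 (sale 18): sell min(18,41)=18. stock: 41 - 18 = 23. total_sold = 18
  Event 4 (restock 9): 23 + 9 = 32
  Event 5 (sale 11): sell min(11,32)=11. stock: 32 - 11 = 21. total_sold = 29
  Event 6 (sale 5): sell min(5,21)=5. stock: 21 - 5 = 16. total_sold = 34
  Event 7 (adjust -9): 16 + -9 = 7
  Event 8 (sale 9): sell min(9,7)=7. stock: 7 - 7 = 0. total_sold = 41
  Event 9 (restock 10): 0 + 10 = 10
  Event 10 (restock 40): 10 + 40 = 50
  Event 11 (restock 6): 50 + 6 = 56
  Event 12 (sale 1): sell min(1,56)=1. stock: 56 - 1 = 55. total_sold = 42
  Event 13 (sale 8): sell min(8,55)=8. stock: 55 - 8 = 47. total_sold = 50
  Event 14 (restock 33): 47 + 33 = 80
  Event 15 (sale 13): sell min(13,80)=13. stock: 80 - 13 = 67. total_sold = 63
  Event 16 (sale 7): sell min(7,67)=7. stock: 67 - 7 = 60. total_sold = 70
Final: stock = 60, total_sold = 70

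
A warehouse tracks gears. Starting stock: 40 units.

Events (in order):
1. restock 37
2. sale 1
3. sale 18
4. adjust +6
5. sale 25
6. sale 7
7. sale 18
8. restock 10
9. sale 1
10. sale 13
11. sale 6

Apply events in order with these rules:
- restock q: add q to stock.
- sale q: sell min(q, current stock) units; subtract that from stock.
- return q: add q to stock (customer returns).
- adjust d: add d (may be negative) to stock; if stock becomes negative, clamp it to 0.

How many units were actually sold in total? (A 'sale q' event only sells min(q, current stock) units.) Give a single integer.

Answer: 89

Derivation:
Processing events:
Start: stock = 40
  Event 1 (restock 37): 40 + 37 = 77
  Event 2 (sale 1): sell min(1,77)=1. stock: 77 - 1 = 76. total_sold = 1
  Event 3 (sale 18): sell min(18,76)=18. stock: 76 - 18 = 58. total_sold = 19
  Event 4 (adjust +6): 58 + 6 = 64
  Event 5 (sale 25): sell min(25,64)=25. stock: 64 - 25 = 39. total_sold = 44
  Event 6 (sale 7): sell min(7,39)=7. stock: 39 - 7 = 32. total_sold = 51
  Event 7 (sale 18): sell min(18,32)=18. stock: 32 - 18 = 14. total_sold = 69
  Event 8 (restock 10): 14 + 10 = 24
  Event 9 (sale 1): sell min(1,24)=1. stock: 24 - 1 = 23. total_sold = 70
  Event 10 (sale 13): sell min(13,23)=13. stock: 23 - 13 = 10. total_sold = 83
  Event 11 (sale 6): sell min(6,10)=6. stock: 10 - 6 = 4. total_sold = 89
Final: stock = 4, total_sold = 89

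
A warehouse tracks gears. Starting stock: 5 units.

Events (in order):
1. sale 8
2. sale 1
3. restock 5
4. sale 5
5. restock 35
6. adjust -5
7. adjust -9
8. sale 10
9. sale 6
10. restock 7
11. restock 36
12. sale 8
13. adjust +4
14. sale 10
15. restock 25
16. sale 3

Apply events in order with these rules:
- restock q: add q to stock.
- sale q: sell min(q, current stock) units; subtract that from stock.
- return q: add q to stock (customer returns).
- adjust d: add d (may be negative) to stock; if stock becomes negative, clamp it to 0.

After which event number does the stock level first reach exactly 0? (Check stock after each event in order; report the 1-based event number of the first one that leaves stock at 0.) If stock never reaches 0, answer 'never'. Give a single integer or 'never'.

Answer: 1

Derivation:
Processing events:
Start: stock = 5
  Event 1 (sale 8): sell min(8,5)=5. stock: 5 - 5 = 0. total_sold = 5
  Event 2 (sale 1): sell min(1,0)=0. stock: 0 - 0 = 0. total_sold = 5
  Event 3 (restock 5): 0 + 5 = 5
  Event 4 (sale 5): sell min(5,5)=5. stock: 5 - 5 = 0. total_sold = 10
  Event 5 (restock 35): 0 + 35 = 35
  Event 6 (adjust -5): 35 + -5 = 30
  Event 7 (adjust -9): 30 + -9 = 21
  Event 8 (sale 10): sell min(10,21)=10. stock: 21 - 10 = 11. total_sold = 20
  Event 9 (sale 6): sell min(6,11)=6. stock: 11 - 6 = 5. total_sold = 26
  Event 10 (restock 7): 5 + 7 = 12
  Event 11 (restock 36): 12 + 36 = 48
  Event 12 (sale 8): sell min(8,48)=8. stock: 48 - 8 = 40. total_sold = 34
  Event 13 (adjust +4): 40 + 4 = 44
  Event 14 (sale 10): sell min(10,44)=10. stock: 44 - 10 = 34. total_sold = 44
  Event 15 (restock 25): 34 + 25 = 59
  Event 16 (sale 3): sell min(3,59)=3. stock: 59 - 3 = 56. total_sold = 47
Final: stock = 56, total_sold = 47

First zero at event 1.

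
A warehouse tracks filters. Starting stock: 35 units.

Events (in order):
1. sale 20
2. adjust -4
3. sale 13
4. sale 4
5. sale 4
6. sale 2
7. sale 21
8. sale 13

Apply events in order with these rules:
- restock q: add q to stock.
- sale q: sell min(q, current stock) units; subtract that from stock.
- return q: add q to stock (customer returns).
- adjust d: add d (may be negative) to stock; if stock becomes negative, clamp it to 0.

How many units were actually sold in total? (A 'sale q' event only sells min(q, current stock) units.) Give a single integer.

Answer: 31

Derivation:
Processing events:
Start: stock = 35
  Event 1 (sale 20): sell min(20,35)=20. stock: 35 - 20 = 15. total_sold = 20
  Event 2 (adjust -4): 15 + -4 = 11
  Event 3 (sale 13): sell min(13,11)=11. stock: 11 - 11 = 0. total_sold = 31
  Event 4 (sale 4): sell min(4,0)=0. stock: 0 - 0 = 0. total_sold = 31
  Event 5 (sale 4): sell min(4,0)=0. stock: 0 - 0 = 0. total_sold = 31
  Event 6 (sale 2): sell min(2,0)=0. stock: 0 - 0 = 0. total_sold = 31
  Event 7 (sale 21): sell min(21,0)=0. stock: 0 - 0 = 0. total_sold = 31
  Event 8 (sale 13): sell min(13,0)=0. stock: 0 - 0 = 0. total_sold = 31
Final: stock = 0, total_sold = 31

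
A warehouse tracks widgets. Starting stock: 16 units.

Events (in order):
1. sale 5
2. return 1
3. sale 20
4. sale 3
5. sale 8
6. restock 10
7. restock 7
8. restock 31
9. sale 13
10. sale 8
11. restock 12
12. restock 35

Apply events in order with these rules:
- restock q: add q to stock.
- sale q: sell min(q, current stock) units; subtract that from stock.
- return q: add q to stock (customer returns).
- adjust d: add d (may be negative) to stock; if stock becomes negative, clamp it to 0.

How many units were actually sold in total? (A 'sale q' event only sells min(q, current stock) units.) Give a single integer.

Processing events:
Start: stock = 16
  Event 1 (sale 5): sell min(5,16)=5. stock: 16 - 5 = 11. total_sold = 5
  Event 2 (return 1): 11 + 1 = 12
  Event 3 (sale 20): sell min(20,12)=12. stock: 12 - 12 = 0. total_sold = 17
  Event 4 (sale 3): sell min(3,0)=0. stock: 0 - 0 = 0. total_sold = 17
  Event 5 (sale 8): sell min(8,0)=0. stock: 0 - 0 = 0. total_sold = 17
  Event 6 (restock 10): 0 + 10 = 10
  Event 7 (restock 7): 10 + 7 = 17
  Event 8 (restock 31): 17 + 31 = 48
  Event 9 (sale 13): sell min(13,48)=13. stock: 48 - 13 = 35. total_sold = 30
  Event 10 (sale 8): sell min(8,35)=8. stock: 35 - 8 = 27. total_sold = 38
  Event 11 (restock 12): 27 + 12 = 39
  Event 12 (restock 35): 39 + 35 = 74
Final: stock = 74, total_sold = 38

Answer: 38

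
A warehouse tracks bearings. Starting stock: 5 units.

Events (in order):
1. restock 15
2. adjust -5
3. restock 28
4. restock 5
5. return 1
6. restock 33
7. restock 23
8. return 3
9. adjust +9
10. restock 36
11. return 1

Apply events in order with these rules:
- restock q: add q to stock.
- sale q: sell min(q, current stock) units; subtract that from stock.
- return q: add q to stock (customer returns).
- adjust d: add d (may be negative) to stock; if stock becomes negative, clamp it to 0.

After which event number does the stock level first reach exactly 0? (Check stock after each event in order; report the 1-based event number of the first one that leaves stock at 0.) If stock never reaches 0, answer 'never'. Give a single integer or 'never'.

Answer: never

Derivation:
Processing events:
Start: stock = 5
  Event 1 (restock 15): 5 + 15 = 20
  Event 2 (adjust -5): 20 + -5 = 15
  Event 3 (restock 28): 15 + 28 = 43
  Event 4 (restock 5): 43 + 5 = 48
  Event 5 (return 1): 48 + 1 = 49
  Event 6 (restock 33): 49 + 33 = 82
  Event 7 (restock 23): 82 + 23 = 105
  Event 8 (return 3): 105 + 3 = 108
  Event 9 (adjust +9): 108 + 9 = 117
  Event 10 (restock 36): 117 + 36 = 153
  Event 11 (return 1): 153 + 1 = 154
Final: stock = 154, total_sold = 0

Stock never reaches 0.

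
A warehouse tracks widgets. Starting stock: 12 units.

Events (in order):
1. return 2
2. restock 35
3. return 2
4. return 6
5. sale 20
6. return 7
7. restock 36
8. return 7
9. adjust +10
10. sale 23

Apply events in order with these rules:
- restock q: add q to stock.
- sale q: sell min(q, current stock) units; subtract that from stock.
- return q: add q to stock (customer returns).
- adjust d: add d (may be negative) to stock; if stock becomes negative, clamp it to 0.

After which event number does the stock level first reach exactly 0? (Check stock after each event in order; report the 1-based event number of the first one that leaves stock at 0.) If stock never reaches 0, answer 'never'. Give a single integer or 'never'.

Answer: never

Derivation:
Processing events:
Start: stock = 12
  Event 1 (return 2): 12 + 2 = 14
  Event 2 (restock 35): 14 + 35 = 49
  Event 3 (return 2): 49 + 2 = 51
  Event 4 (return 6): 51 + 6 = 57
  Event 5 (sale 20): sell min(20,57)=20. stock: 57 - 20 = 37. total_sold = 20
  Event 6 (return 7): 37 + 7 = 44
  Event 7 (restock 36): 44 + 36 = 80
  Event 8 (return 7): 80 + 7 = 87
  Event 9 (adjust +10): 87 + 10 = 97
  Event 10 (sale 23): sell min(23,97)=23. stock: 97 - 23 = 74. total_sold = 43
Final: stock = 74, total_sold = 43

Stock never reaches 0.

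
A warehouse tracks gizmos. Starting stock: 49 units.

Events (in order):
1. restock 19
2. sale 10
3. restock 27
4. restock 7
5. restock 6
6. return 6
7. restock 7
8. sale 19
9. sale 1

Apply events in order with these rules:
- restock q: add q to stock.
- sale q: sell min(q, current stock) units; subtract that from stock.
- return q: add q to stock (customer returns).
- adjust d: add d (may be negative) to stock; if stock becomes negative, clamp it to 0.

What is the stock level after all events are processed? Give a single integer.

Processing events:
Start: stock = 49
  Event 1 (restock 19): 49 + 19 = 68
  Event 2 (sale 10): sell min(10,68)=10. stock: 68 - 10 = 58. total_sold = 10
  Event 3 (restock 27): 58 + 27 = 85
  Event 4 (restock 7): 85 + 7 = 92
  Event 5 (restock 6): 92 + 6 = 98
  Event 6 (return 6): 98 + 6 = 104
  Event 7 (restock 7): 104 + 7 = 111
  Event 8 (sale 19): sell min(19,111)=19. stock: 111 - 19 = 92. total_sold = 29
  Event 9 (sale 1): sell min(1,92)=1. stock: 92 - 1 = 91. total_sold = 30
Final: stock = 91, total_sold = 30

Answer: 91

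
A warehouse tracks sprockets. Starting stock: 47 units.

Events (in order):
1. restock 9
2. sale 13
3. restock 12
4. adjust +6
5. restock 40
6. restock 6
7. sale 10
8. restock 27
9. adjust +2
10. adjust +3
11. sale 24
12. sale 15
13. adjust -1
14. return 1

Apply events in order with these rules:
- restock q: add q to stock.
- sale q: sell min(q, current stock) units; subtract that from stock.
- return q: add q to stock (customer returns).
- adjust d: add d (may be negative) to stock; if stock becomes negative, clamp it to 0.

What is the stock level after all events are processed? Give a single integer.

Processing events:
Start: stock = 47
  Event 1 (restock 9): 47 + 9 = 56
  Event 2 (sale 13): sell min(13,56)=13. stock: 56 - 13 = 43. total_sold = 13
  Event 3 (restock 12): 43 + 12 = 55
  Event 4 (adjust +6): 55 + 6 = 61
  Event 5 (restock 40): 61 + 40 = 101
  Event 6 (restock 6): 101 + 6 = 107
  Event 7 (sale 10): sell min(10,107)=10. stock: 107 - 10 = 97. total_sold = 23
  Event 8 (restock 27): 97 + 27 = 124
  Event 9 (adjust +2): 124 + 2 = 126
  Event 10 (adjust +3): 126 + 3 = 129
  Event 11 (sale 24): sell min(24,129)=24. stock: 129 - 24 = 105. total_sold = 47
  Event 12 (sale 15): sell min(15,105)=15. stock: 105 - 15 = 90. total_sold = 62
  Event 13 (adjust -1): 90 + -1 = 89
  Event 14 (return 1): 89 + 1 = 90
Final: stock = 90, total_sold = 62

Answer: 90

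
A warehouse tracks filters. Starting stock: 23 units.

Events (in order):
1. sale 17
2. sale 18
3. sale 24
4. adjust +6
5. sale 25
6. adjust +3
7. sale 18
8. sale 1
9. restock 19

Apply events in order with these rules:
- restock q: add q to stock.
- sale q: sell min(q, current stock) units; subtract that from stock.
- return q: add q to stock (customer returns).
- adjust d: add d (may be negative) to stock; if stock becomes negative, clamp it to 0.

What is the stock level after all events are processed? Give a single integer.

Processing events:
Start: stock = 23
  Event 1 (sale 17): sell min(17,23)=17. stock: 23 - 17 = 6. total_sold = 17
  Event 2 (sale 18): sell min(18,6)=6. stock: 6 - 6 = 0. total_sold = 23
  Event 3 (sale 24): sell min(24,0)=0. stock: 0 - 0 = 0. total_sold = 23
  Event 4 (adjust +6): 0 + 6 = 6
  Event 5 (sale 25): sell min(25,6)=6. stock: 6 - 6 = 0. total_sold = 29
  Event 6 (adjust +3): 0 + 3 = 3
  Event 7 (sale 18): sell min(18,3)=3. stock: 3 - 3 = 0. total_sold = 32
  Event 8 (sale 1): sell min(1,0)=0. stock: 0 - 0 = 0. total_sold = 32
  Event 9 (restock 19): 0 + 19 = 19
Final: stock = 19, total_sold = 32

Answer: 19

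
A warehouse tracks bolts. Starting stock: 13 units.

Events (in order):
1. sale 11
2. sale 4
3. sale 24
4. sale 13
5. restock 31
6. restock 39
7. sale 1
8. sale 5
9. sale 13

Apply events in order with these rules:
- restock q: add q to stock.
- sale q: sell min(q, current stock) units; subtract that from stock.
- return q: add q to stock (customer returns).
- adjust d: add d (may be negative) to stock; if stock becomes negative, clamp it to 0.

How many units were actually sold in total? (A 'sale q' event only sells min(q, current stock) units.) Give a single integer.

Answer: 32

Derivation:
Processing events:
Start: stock = 13
  Event 1 (sale 11): sell min(11,13)=11. stock: 13 - 11 = 2. total_sold = 11
  Event 2 (sale 4): sell min(4,2)=2. stock: 2 - 2 = 0. total_sold = 13
  Event 3 (sale 24): sell min(24,0)=0. stock: 0 - 0 = 0. total_sold = 13
  Event 4 (sale 13): sell min(13,0)=0. stock: 0 - 0 = 0. total_sold = 13
  Event 5 (restock 31): 0 + 31 = 31
  Event 6 (restock 39): 31 + 39 = 70
  Event 7 (sale 1): sell min(1,70)=1. stock: 70 - 1 = 69. total_sold = 14
  Event 8 (sale 5): sell min(5,69)=5. stock: 69 - 5 = 64. total_sold = 19
  Event 9 (sale 13): sell min(13,64)=13. stock: 64 - 13 = 51. total_sold = 32
Final: stock = 51, total_sold = 32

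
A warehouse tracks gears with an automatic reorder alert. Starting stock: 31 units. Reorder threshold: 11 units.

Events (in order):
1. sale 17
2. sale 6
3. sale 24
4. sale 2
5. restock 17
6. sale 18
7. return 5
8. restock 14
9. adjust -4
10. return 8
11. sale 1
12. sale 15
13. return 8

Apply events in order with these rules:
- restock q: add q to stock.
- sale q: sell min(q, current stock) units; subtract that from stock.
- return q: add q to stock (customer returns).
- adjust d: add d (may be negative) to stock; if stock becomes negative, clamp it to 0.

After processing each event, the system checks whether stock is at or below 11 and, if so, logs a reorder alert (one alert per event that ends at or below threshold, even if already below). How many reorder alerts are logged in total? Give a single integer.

Answer: 6

Derivation:
Processing events:
Start: stock = 31
  Event 1 (sale 17): sell min(17,31)=17. stock: 31 - 17 = 14. total_sold = 17
  Event 2 (sale 6): sell min(6,14)=6. stock: 14 - 6 = 8. total_sold = 23
  Event 3 (sale 24): sell min(24,8)=8. stock: 8 - 8 = 0. total_sold = 31
  Event 4 (sale 2): sell min(2,0)=0. stock: 0 - 0 = 0. total_sold = 31
  Event 5 (restock 17): 0 + 17 = 17
  Event 6 (sale 18): sell min(18,17)=17. stock: 17 - 17 = 0. total_sold = 48
  Event 7 (return 5): 0 + 5 = 5
  Event 8 (restock 14): 5 + 14 = 19
  Event 9 (adjust -4): 19 + -4 = 15
  Event 10 (return 8): 15 + 8 = 23
  Event 11 (sale 1): sell min(1,23)=1. stock: 23 - 1 = 22. total_sold = 49
  Event 12 (sale 15): sell min(15,22)=15. stock: 22 - 15 = 7. total_sold = 64
  Event 13 (return 8): 7 + 8 = 15
Final: stock = 15, total_sold = 64

Checking against threshold 11:
  After event 1: stock=14 > 11
  After event 2: stock=8 <= 11 -> ALERT
  After event 3: stock=0 <= 11 -> ALERT
  After event 4: stock=0 <= 11 -> ALERT
  After event 5: stock=17 > 11
  After event 6: stock=0 <= 11 -> ALERT
  After event 7: stock=5 <= 11 -> ALERT
  After event 8: stock=19 > 11
  After event 9: stock=15 > 11
  After event 10: stock=23 > 11
  After event 11: stock=22 > 11
  After event 12: stock=7 <= 11 -> ALERT
  After event 13: stock=15 > 11
Alert events: [2, 3, 4, 6, 7, 12]. Count = 6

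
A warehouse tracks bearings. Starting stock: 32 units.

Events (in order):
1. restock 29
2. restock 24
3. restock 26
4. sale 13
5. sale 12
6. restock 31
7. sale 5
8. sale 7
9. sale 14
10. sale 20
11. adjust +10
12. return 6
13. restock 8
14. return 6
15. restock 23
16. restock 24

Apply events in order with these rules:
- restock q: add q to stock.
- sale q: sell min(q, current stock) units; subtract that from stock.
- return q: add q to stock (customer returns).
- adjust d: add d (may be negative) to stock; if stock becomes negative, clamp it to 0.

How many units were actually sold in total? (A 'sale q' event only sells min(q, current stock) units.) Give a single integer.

Answer: 71

Derivation:
Processing events:
Start: stock = 32
  Event 1 (restock 29): 32 + 29 = 61
  Event 2 (restock 24): 61 + 24 = 85
  Event 3 (restock 26): 85 + 26 = 111
  Event 4 (sale 13): sell min(13,111)=13. stock: 111 - 13 = 98. total_sold = 13
  Event 5 (sale 12): sell min(12,98)=12. stock: 98 - 12 = 86. total_sold = 25
  Event 6 (restock 31): 86 + 31 = 117
  Event 7 (sale 5): sell min(5,117)=5. stock: 117 - 5 = 112. total_sold = 30
  Event 8 (sale 7): sell min(7,112)=7. stock: 112 - 7 = 105. total_sold = 37
  Event 9 (sale 14): sell min(14,105)=14. stock: 105 - 14 = 91. total_sold = 51
  Event 10 (sale 20): sell min(20,91)=20. stock: 91 - 20 = 71. total_sold = 71
  Event 11 (adjust +10): 71 + 10 = 81
  Event 12 (return 6): 81 + 6 = 87
  Event 13 (restock 8): 87 + 8 = 95
  Event 14 (return 6): 95 + 6 = 101
  Event 15 (restock 23): 101 + 23 = 124
  Event 16 (restock 24): 124 + 24 = 148
Final: stock = 148, total_sold = 71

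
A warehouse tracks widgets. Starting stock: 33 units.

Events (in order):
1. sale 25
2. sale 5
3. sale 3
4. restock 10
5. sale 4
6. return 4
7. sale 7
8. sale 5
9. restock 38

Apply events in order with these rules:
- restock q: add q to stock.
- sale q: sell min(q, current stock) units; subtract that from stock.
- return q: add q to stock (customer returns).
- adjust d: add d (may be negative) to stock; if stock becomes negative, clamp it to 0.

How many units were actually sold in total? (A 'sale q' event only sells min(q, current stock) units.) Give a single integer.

Processing events:
Start: stock = 33
  Event 1 (sale 25): sell min(25,33)=25. stock: 33 - 25 = 8. total_sold = 25
  Event 2 (sale 5): sell min(5,8)=5. stock: 8 - 5 = 3. total_sold = 30
  Event 3 (sale 3): sell min(3,3)=3. stock: 3 - 3 = 0. total_sold = 33
  Event 4 (restock 10): 0 + 10 = 10
  Event 5 (sale 4): sell min(4,10)=4. stock: 10 - 4 = 6. total_sold = 37
  Event 6 (return 4): 6 + 4 = 10
  Event 7 (sale 7): sell min(7,10)=7. stock: 10 - 7 = 3. total_sold = 44
  Event 8 (sale 5): sell min(5,3)=3. stock: 3 - 3 = 0. total_sold = 47
  Event 9 (restock 38): 0 + 38 = 38
Final: stock = 38, total_sold = 47

Answer: 47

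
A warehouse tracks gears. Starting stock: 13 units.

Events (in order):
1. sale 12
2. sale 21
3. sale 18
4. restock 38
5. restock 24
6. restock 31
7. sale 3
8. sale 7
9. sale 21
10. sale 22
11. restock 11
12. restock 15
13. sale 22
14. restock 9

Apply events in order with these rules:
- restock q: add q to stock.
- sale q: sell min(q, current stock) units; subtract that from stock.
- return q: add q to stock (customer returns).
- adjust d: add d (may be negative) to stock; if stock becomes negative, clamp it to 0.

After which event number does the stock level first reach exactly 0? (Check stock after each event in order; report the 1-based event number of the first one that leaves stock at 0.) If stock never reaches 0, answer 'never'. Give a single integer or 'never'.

Processing events:
Start: stock = 13
  Event 1 (sale 12): sell min(12,13)=12. stock: 13 - 12 = 1. total_sold = 12
  Event 2 (sale 21): sell min(21,1)=1. stock: 1 - 1 = 0. total_sold = 13
  Event 3 (sale 18): sell min(18,0)=0. stock: 0 - 0 = 0. total_sold = 13
  Event 4 (restock 38): 0 + 38 = 38
  Event 5 (restock 24): 38 + 24 = 62
  Event 6 (restock 31): 62 + 31 = 93
  Event 7 (sale 3): sell min(3,93)=3. stock: 93 - 3 = 90. total_sold = 16
  Event 8 (sale 7): sell min(7,90)=7. stock: 90 - 7 = 83. total_sold = 23
  Event 9 (sale 21): sell min(21,83)=21. stock: 83 - 21 = 62. total_sold = 44
  Event 10 (sale 22): sell min(22,62)=22. stock: 62 - 22 = 40. total_sold = 66
  Event 11 (restock 11): 40 + 11 = 51
  Event 12 (restock 15): 51 + 15 = 66
  Event 13 (sale 22): sell min(22,66)=22. stock: 66 - 22 = 44. total_sold = 88
  Event 14 (restock 9): 44 + 9 = 53
Final: stock = 53, total_sold = 88

First zero at event 2.

Answer: 2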